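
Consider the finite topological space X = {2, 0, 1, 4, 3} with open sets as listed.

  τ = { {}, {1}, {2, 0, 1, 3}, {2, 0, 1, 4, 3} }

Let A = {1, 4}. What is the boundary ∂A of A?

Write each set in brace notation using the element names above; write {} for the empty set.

U open, U⊆A: {}, {1}. int(A) = ⋃ = {1}
X∖A={2, 0, 3}, int(X∖A)={}, hence cl(A)={2, 0, 1, 4, 3}
∂A: remove int from cl → {2, 0, 4, 3}

{2, 0, 4, 3}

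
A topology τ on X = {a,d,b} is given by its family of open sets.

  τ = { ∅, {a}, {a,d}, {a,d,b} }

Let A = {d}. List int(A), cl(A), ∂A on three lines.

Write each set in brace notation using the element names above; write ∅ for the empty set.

int(A) = ∅
cl(A)  = {d,b}
∂A     = {d,b}

open subsets of A: ∅; so int(A) = ∅
closure: X∖int(X∖A) = X∖{a} = {d,b}
∂A = {d,b} minus ∅ = {d,b}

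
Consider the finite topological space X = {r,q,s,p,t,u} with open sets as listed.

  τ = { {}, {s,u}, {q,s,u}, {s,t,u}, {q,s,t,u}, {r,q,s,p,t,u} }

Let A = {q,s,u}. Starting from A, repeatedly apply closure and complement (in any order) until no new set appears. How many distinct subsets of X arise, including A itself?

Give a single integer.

4

complement {r,p,t}; its interior {}; cl(A) = X∖{} = {r,q,s,p,t,u}
With k = closure, c = complement:
  1. A     = {q,s,u}
  2. kA    = {r,q,s,p,t,u}
  3. cA    = {r,p,t}
  4. ckA   = {}
k, c of each give nothing new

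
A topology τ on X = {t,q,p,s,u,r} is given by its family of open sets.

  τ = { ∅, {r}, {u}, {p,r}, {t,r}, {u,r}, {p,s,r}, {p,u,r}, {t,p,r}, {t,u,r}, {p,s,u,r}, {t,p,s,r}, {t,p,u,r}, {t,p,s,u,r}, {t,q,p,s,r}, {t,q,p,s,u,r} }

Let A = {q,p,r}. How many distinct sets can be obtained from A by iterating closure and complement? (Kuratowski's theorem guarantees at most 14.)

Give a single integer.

6

cl via duality: int({t,s,u}) = {u}, so X∖{u} = {t,q,p,s,r}
Write k for closure, c for complement:
  1. A     = {q,p,r}
  2. kA    = {t,q,p,s,r}
  3. cA    = {t,s,u}
  4. ckA   = {u}
  5. kcA   = {t,q,s,u}
  6. ckcA  = {p,r}
applying k or c yields no new set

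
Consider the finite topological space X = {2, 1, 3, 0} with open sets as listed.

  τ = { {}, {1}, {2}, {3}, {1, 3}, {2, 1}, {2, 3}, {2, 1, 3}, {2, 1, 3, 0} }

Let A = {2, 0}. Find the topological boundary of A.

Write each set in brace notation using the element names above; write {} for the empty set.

{0}

U open, U⊆A: {}, {2}. int(A) = ⋃ = {2}
X∖A={1, 3}, int(X∖A)={1, 3}, hence cl(A)={2, 0}
∂A: remove int from cl → {0}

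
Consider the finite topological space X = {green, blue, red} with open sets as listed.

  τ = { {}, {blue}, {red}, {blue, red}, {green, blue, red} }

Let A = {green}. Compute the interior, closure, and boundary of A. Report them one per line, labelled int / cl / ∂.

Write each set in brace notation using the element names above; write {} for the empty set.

int(A) = {}
cl(A)  = {green}
∂A     = {green}

opens ⊆ A: {}; union → int = {}
complement {blue, red}; its interior {blue, red}; cl(A) = X∖{blue, red} = {green}
boundary = {green} ∖ {} = {green}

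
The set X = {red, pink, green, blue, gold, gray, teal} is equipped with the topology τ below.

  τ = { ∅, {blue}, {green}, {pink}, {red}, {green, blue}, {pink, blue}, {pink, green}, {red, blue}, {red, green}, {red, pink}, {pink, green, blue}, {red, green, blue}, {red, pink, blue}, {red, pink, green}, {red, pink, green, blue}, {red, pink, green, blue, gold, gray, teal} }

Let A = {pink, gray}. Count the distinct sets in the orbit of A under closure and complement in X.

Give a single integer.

cl via duality: int({red, green, blue, gold, teal}) = {red, green, blue}, so X∖{red, green, blue} = {pink, gold, gray, teal}
Write k for closure, c for complement:
  1. A     = {pink, gray}
  2. kA    = {pink, gold, gray, teal}
  3. cA    = {red, green, blue, gold, teal}
  4. ckA   = {red, green, blue}
  5. kcA   = {red, green, blue, gold, gray, teal}
  6. ckcA  = {pink}
applying k or c yields no new set

6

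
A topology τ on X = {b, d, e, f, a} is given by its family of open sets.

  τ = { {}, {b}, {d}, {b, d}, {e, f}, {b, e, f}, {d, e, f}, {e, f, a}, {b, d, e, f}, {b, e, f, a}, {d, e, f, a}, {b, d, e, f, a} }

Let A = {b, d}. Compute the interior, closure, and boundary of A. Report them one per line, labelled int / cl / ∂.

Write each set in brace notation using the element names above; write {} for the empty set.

int(A) = {b, d}
cl(A)  = {b, d}
∂A     = {}

U open, U⊆A: {}, {b}, {d}, {b, d}. int(A) = ⋃ = {b, d}
X∖A={e, f, a}, int(X∖A)={e, f, a}, hence cl(A)={b, d}
∂A: remove int from cl → {}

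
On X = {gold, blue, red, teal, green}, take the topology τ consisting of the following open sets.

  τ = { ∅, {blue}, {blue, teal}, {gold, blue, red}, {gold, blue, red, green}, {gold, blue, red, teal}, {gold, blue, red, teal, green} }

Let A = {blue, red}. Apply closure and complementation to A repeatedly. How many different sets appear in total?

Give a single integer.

closure: X∖int(X∖A) = X∖∅ = {gold, blue, red, teal, green}
Let k=closure and c=complement:
  1. A     = {blue, red}
  2. kA    = {gold, blue, red, teal, green}
  3. cA    = {gold, teal, green}
  4. ckA   = ∅
  5. kcA   = {gold, red, teal, green}
  6. ckcA  = {blue}
— saturated at 6

6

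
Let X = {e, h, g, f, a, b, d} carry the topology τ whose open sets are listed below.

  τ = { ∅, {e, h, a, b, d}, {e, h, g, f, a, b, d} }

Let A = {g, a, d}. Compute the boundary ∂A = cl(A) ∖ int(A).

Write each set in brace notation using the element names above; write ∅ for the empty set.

open subsets of A: ∅; so int(A) = ∅
closure: X∖int(X∖A) = X∖∅ = {e, h, g, f, a, b, d}
∂A = {e, h, g, f, a, b, d} minus ∅ = {e, h, g, f, a, b, d}

{e, h, g, f, a, b, d}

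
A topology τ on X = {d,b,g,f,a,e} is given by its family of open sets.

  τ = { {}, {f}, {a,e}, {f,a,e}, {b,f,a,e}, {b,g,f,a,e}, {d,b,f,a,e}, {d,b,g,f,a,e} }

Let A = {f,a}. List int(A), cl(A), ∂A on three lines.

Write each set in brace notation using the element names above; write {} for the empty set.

int(A) = {f}
cl(A)  = {d,b,g,f,a,e}
∂A     = {d,b,g,a,e}

opens ⊆ A: {}, {f}; union → int = {f}
complement {d,b,g,e}; its interior {}; cl(A) = X∖{} = {d,b,g,f,a,e}
boundary = {d,b,g,f,a,e} ∖ {f} = {d,b,g,a,e}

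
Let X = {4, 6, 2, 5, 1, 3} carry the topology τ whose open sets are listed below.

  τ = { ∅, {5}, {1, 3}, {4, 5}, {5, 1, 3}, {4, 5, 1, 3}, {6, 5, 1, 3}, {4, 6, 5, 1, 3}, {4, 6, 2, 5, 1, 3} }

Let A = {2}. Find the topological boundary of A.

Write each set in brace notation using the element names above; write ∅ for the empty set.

{2}

open subsets of A: ∅; so int(A) = ∅
closure: X∖int(X∖A) = X∖{4, 6, 5, 1, 3} = {2}
∂A = {2} minus ∅ = {2}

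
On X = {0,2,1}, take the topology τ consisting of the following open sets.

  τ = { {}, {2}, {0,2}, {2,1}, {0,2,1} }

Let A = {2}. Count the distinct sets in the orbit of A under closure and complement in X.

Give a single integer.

cl via duality: int({0,1}) = {}, so X∖{} = {0,2,1}
Write k for closure, c for complement:
  1. A     = {2}
  2. kA    = {0,2,1}
  3. cA    = {0,1}
  4. ckA   = {}
applying k or c yields no new set

4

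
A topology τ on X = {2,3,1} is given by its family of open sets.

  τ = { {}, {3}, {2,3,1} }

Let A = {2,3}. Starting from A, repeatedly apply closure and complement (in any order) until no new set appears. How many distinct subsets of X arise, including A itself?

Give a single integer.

cl via duality: int({1}) = {}, so X∖{} = {2,3,1}
Write k for closure, c for complement:
  1. A     = {2,3}
  2. kA    = {2,3,1}
  3. cA    = {1}
  4. ckA   = {}
  5. kcA   = {2,1}
  6. ckcA  = {3}
applying k or c yields no new set

6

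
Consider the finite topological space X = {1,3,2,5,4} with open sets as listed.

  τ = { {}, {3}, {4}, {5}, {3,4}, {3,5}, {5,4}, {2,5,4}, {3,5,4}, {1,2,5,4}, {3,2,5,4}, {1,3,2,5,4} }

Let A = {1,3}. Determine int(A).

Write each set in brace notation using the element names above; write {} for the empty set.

opens ⊆ A: {}, {3}; union → int = {3}

{3}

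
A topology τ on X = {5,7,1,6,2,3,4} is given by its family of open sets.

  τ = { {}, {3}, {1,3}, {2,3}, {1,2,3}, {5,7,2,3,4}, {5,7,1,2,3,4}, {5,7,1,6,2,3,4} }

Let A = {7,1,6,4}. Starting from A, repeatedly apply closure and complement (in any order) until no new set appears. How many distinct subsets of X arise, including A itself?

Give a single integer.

6

closure: X∖int(X∖A) = X∖{2,3} = {5,7,1,6,4}
Let k=closure and c=complement:
  1. A     = {7,1,6,4}
  2. kA    = {5,7,1,6,4}
  3. cA    = {5,2,3}
  4. ckA   = {2,3}
  5. kcA   = {5,7,1,6,2,3,4}
  6. ckcA  = {}
— saturated at 6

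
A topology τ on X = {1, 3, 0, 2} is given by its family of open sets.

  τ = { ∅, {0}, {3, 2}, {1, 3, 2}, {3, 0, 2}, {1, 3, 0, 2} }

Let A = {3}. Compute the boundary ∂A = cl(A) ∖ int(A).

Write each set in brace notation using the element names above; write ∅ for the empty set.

{1, 3, 2}

open subsets of A: ∅; so int(A) = ∅
closure: X∖int(X∖A) = X∖{0} = {1, 3, 2}
∂A = {1, 3, 2} minus ∅ = {1, 3, 2}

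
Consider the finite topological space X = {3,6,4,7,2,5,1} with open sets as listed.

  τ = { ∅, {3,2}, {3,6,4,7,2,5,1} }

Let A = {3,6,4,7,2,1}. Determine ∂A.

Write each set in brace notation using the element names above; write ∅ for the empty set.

{6,4,7,5,1}

U open, U⊆A: ∅, {3,2}. int(A) = ⋃ = {3,2}
X∖A={5}, int(X∖A)=∅, hence cl(A)={3,6,4,7,2,5,1}
∂A: remove int from cl → {6,4,7,5,1}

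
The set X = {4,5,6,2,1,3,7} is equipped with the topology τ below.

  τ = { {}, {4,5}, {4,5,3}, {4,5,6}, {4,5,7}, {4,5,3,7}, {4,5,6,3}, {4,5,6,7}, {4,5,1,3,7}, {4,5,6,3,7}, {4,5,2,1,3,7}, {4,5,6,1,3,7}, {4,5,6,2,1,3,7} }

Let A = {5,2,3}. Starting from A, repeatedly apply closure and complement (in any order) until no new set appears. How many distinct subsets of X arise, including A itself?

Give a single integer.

4

closure: X∖int(X∖A) = X∖{} = {4,5,6,2,1,3,7}
Let k=closure and c=complement:
  1. A     = {5,2,3}
  2. kA    = {4,5,6,2,1,3,7}
  3. cA    = {4,6,1,7}
  4. ckA   = {}
— saturated at 4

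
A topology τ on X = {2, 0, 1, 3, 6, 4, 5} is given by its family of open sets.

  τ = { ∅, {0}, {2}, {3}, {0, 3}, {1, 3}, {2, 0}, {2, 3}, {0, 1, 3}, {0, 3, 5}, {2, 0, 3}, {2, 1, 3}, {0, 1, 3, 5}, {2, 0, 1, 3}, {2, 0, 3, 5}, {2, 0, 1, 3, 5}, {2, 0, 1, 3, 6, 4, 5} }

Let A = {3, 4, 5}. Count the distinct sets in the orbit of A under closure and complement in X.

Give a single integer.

8

X∖A={2, 0, 1, 6}, int(X∖A)={2, 0}, hence cl(A)={1, 3, 6, 4, 5}
Orbit (k=closure, c=complement):
  1. A     = {3, 4, 5}
  2. kA    = {1, 3, 6, 4, 5}
  3. cA    = {2, 0, 1, 6}
  4. ckA   = {2, 0}
  5. kcA   = {2, 0, 1, 6, 4, 5}
  6. kckA  = {2, 0, 6, 4, 5}
  7. ckcA  = {3}
  8. ckckA = {1, 3}
(closed under both — stop)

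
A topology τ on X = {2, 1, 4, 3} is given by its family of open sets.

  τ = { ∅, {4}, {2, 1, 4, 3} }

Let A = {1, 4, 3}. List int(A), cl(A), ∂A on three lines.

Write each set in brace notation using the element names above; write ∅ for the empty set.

opens ⊆ A: ∅, {4}; union → int = {4}
complement {2}; its interior ∅; cl(A) = X∖∅ = {2, 1, 4, 3}
boundary = {2, 1, 4, 3} ∖ {4} = {2, 1, 3}

int(A) = {4}
cl(A)  = {2, 1, 4, 3}
∂A     = {2, 1, 3}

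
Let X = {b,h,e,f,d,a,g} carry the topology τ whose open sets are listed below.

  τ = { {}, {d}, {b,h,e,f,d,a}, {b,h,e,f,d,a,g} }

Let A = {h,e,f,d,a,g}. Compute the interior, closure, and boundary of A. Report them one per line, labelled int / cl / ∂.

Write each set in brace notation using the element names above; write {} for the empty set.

int(A) = {d}
cl(A)  = {b,h,e,f,d,a,g}
∂A     = {b,h,e,f,a,g}

opens ⊆ A: {}, {d}; union → int = {d}
complement {b}; its interior {}; cl(A) = X∖{} = {b,h,e,f,d,a,g}
boundary = {b,h,e,f,d,a,g} ∖ {d} = {b,h,e,f,a,g}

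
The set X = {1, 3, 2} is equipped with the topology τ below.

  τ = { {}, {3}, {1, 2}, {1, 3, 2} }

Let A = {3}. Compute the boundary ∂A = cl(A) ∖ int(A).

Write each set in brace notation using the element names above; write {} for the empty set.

U open, U⊆A: {}, {3}. int(A) = ⋃ = {3}
X∖A={1, 2}, int(X∖A)={1, 2}, hence cl(A)={3}
∂A: remove int from cl → {}

{}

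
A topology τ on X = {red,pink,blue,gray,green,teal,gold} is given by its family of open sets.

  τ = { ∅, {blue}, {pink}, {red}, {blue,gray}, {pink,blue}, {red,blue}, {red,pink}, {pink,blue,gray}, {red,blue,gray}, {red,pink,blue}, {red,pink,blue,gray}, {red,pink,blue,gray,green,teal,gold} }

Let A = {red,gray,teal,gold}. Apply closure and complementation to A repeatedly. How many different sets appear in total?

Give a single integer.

X∖A={pink,blue,green}, int(X∖A)={pink,blue}, hence cl(A)={red,gray,green,teal,gold}
Orbit (k=closure, c=complement):
  1. A     = {red,gray,teal,gold}
  2. kA    = {red,gray,green,teal,gold}
  3. cA    = {pink,blue,green}
  4. ckA   = {pink,blue}
  5. kcA   = {pink,blue,gray,green,teal,gold}
  6. ckcA  = {red}
  7. kckcA = {red,green,teal,gold}
  8. ckckcA = {pink,blue,gray}
(closed under both — stop)

8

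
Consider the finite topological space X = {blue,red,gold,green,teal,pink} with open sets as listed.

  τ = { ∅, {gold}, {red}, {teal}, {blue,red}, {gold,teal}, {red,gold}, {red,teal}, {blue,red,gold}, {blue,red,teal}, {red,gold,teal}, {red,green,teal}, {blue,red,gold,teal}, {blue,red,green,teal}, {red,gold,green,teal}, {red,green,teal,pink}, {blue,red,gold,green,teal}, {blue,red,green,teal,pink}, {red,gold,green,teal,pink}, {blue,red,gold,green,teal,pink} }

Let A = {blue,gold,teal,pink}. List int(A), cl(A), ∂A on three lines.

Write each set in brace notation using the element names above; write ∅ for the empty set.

int(A) = {gold,teal}
cl(A)  = {blue,gold,green,teal,pink}
∂A     = {blue,green,pink}

U open, U⊆A: ∅, {gold}, {teal}, {gold,teal}. int(A) = ⋃ = {gold,teal}
X∖A={red,green}, int(X∖A)={red}, hence cl(A)={blue,gold,green,teal,pink}
∂A: remove int from cl → {blue,green,pink}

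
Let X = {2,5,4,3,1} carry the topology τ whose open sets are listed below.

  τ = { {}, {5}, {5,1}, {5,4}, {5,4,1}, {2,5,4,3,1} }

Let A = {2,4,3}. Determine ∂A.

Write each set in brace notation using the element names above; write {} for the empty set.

U open, U⊆A: {}. int(A) = ⋃ = {}
X∖A={5,1}, int(X∖A)={5,1}, hence cl(A)={2,4,3}
∂A: remove int from cl → {2,4,3}

{2,4,3}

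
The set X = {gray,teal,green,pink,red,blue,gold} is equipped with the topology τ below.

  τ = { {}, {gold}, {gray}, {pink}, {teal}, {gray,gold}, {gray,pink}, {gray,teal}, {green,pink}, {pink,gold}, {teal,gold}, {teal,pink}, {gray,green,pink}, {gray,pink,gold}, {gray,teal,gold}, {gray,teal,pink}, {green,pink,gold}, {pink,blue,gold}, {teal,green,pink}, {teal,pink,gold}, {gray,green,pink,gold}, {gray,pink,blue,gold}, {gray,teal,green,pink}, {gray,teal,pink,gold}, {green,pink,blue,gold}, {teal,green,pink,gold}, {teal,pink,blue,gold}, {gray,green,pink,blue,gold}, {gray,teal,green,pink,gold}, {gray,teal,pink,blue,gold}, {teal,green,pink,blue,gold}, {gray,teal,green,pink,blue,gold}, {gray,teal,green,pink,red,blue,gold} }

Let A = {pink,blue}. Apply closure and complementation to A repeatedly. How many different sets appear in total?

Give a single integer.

complement {gray,teal,green,red,gold}; its interior {gray,teal,gold}; cl(A) = X∖{gray,teal,gold} = {green,pink,red,blue}
With k = closure, c = complement:
  1. A     = {pink,blue}
  2. kA    = {green,pink,red,blue}
  3. cA    = {gray,teal,green,red,gold}
  4. ckA   = {gray,teal,gold}
  5. kcA   = {gray,teal,green,red,blue,gold}
  6. kckA  = {gray,teal,red,blue,gold}
  7. ckcA  = {pink}
  8. ckckA = {green,pink}
k, c of each give nothing new

8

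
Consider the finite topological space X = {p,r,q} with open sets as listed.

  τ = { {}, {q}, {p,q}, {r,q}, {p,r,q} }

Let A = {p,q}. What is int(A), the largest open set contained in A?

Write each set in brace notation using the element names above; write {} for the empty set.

interior: largest open inside A is {p,q} (from {}, {q}, {p,q})

{p,q}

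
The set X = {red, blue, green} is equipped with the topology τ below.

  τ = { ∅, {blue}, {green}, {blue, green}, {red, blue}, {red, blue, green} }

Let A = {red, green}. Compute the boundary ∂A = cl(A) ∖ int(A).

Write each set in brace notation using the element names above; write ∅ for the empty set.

interior: largest open inside A is {green} (from ∅, {green})
cl via duality: int({blue}) = {blue}, so X∖{blue} = {red, green}
cl∖int = {red}

{red}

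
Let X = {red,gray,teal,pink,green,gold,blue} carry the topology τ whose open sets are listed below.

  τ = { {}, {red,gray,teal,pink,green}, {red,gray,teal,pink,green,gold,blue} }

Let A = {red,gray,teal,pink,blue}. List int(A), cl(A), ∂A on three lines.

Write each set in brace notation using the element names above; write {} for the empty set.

int(A) = {}
cl(A)  = {red,gray,teal,pink,green,gold,blue}
∂A     = {red,gray,teal,pink,green,gold,blue}

U open, U⊆A: {}. int(A) = ⋃ = {}
X∖A={green,gold}, int(X∖A)={}, hence cl(A)={red,gray,teal,pink,green,gold,blue}
∂A: remove int from cl → {red,gray,teal,pink,green,gold,blue}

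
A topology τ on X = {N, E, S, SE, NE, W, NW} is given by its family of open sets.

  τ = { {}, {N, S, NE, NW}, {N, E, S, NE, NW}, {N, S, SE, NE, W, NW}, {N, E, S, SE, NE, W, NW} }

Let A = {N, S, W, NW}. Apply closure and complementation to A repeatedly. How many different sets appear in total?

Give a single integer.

closure: X∖int(X∖A) = X∖{} = {N, E, S, SE, NE, W, NW}
Let k=closure and c=complement:
  1. A     = {N, S, W, NW}
  2. kA    = {N, E, S, SE, NE, W, NW}
  3. cA    = {E, SE, NE}
  4. ckA   = {}
— saturated at 4

4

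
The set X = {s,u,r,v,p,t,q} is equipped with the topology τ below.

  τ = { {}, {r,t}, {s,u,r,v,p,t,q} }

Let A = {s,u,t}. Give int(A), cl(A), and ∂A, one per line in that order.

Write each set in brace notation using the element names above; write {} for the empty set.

int(A) = {}
cl(A)  = {s,u,r,v,p,t,q}
∂A     = {s,u,r,v,p,t,q}

U open, U⊆A: {}. int(A) = ⋃ = {}
X∖A={r,v,p,q}, int(X∖A)={}, hence cl(A)={s,u,r,v,p,t,q}
∂A: remove int from cl → {s,u,r,v,p,t,q}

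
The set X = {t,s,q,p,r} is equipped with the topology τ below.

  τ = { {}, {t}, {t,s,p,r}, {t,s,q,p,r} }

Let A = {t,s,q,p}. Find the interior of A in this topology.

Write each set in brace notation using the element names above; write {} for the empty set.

{t}

interior: largest open inside A is {t} (from {}, {t})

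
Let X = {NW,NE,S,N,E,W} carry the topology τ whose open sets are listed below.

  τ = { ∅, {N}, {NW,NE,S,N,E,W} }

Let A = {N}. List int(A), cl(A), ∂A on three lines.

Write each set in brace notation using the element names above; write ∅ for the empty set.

opens ⊆ A: ∅, {N}; union → int = {N}
complement {NW,NE,S,E,W}; its interior ∅; cl(A) = X∖∅ = {NW,NE,S,N,E,W}
boundary = {NW,NE,S,N,E,W} ∖ {N} = {NW,NE,S,E,W}

int(A) = {N}
cl(A)  = {NW,NE,S,N,E,W}
∂A     = {NW,NE,S,E,W}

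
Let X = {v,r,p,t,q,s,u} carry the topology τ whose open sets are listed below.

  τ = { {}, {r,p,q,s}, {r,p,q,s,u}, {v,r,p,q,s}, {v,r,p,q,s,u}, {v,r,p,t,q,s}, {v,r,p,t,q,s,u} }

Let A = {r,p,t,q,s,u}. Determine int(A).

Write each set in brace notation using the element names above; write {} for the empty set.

U open, U⊆A: {}, {r,p,q,s}, {r,p,q,s,u}. int(A) = ⋃ = {r,p,q,s,u}

{r,p,q,s,u}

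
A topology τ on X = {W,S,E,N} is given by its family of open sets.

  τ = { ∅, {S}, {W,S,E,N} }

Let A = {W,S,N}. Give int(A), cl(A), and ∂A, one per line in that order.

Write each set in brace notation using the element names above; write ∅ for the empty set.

interior: largest open inside A is {S} (from ∅, {S})
cl via duality: int({E}) = ∅, so X∖∅ = {W,S,E,N}
cl∖int = {W,E,N}

int(A) = {S}
cl(A)  = {W,S,E,N}
∂A     = {W,E,N}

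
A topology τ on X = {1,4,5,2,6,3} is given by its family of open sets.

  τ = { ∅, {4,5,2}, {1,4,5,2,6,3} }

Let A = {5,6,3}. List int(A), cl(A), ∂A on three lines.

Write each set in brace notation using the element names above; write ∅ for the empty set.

U open, U⊆A: ∅. int(A) = ⋃ = ∅
X∖A={1,4,2}, int(X∖A)=∅, hence cl(A)={1,4,5,2,6,3}
∂A: remove int from cl → {1,4,5,2,6,3}

int(A) = ∅
cl(A)  = {1,4,5,2,6,3}
∂A     = {1,4,5,2,6,3}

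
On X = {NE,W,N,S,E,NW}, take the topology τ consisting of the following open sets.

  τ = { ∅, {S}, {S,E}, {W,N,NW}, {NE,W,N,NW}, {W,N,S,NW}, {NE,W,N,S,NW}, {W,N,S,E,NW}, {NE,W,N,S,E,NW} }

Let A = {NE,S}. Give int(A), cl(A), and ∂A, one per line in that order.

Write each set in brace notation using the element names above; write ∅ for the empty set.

int(A) = {S}
cl(A)  = {NE,S,E}
∂A     = {NE,E}

open subsets of A: ∅, {S}; so int(A) = {S}
closure: X∖int(X∖A) = X∖{W,N,NW} = {NE,S,E}
∂A = {NE,S,E} minus {S} = {NE,E}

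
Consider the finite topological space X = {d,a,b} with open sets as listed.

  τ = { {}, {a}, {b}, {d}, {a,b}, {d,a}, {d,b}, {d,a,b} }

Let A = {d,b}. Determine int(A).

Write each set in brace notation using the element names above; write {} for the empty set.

interior: largest open inside A is {d,b} (from {}, {b}, {d}, {d,b})

{d,b}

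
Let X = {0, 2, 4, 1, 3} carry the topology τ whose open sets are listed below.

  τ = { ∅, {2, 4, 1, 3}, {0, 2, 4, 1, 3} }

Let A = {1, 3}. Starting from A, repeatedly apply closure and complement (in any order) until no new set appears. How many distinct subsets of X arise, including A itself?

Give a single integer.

cl via duality: int({0, 2, 4}) = ∅, so X∖∅ = {0, 2, 4, 1, 3}
Write k for closure, c for complement:
  1. A     = {1, 3}
  2. kA    = {0, 2, 4, 1, 3}
  3. cA    = {0, 2, 4}
  4. ckA   = ∅
applying k or c yields no new set

4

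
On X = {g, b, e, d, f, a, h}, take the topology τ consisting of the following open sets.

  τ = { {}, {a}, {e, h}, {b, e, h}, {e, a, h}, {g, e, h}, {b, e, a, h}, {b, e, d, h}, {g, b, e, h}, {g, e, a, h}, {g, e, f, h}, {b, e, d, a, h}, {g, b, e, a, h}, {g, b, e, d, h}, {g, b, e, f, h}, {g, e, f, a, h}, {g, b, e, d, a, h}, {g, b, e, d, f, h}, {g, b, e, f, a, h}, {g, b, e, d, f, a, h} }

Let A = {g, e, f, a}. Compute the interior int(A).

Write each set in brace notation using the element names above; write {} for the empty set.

opens ⊆ A: {}, {a}; union → int = {a}

{a}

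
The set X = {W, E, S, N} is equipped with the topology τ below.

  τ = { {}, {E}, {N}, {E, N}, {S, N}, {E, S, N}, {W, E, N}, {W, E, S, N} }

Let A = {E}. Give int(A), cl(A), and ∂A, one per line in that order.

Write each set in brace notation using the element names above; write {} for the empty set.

opens ⊆ A: {}, {E}; union → int = {E}
complement {W, S, N}; its interior {S, N}; cl(A) = X∖{S, N} = {W, E}
boundary = {W, E} ∖ {E} = {W}

int(A) = {E}
cl(A)  = {W, E}
∂A     = {W}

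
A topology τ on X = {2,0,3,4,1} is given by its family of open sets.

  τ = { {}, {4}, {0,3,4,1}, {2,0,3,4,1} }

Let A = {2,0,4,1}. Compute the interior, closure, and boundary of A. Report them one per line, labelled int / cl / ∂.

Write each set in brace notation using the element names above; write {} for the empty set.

int(A) = {4}
cl(A)  = {2,0,3,4,1}
∂A     = {2,0,3,1}

opens ⊆ A: {}, {4}; union → int = {4}
complement {3}; its interior {}; cl(A) = X∖{} = {2,0,3,4,1}
boundary = {2,0,3,4,1} ∖ {4} = {2,0,3,1}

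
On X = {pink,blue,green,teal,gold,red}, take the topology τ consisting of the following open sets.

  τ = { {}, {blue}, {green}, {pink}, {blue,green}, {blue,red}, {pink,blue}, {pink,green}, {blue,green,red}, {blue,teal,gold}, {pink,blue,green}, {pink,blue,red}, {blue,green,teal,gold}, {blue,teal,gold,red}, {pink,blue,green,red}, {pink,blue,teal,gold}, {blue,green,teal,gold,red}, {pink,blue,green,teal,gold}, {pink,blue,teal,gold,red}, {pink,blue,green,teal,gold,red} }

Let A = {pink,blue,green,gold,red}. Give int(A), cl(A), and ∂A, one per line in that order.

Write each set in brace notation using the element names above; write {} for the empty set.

interior: largest open inside A is {pink,blue,green,red} (from {}, {pink}, {green}, {blue}, {pink,green}, {blue,green}, {pink,blue}, {blue,red}, {pink,blue,green}, {blue,green,red}, {pink,blue,red}, {pink,blue,green,red})
cl via duality: int({teal}) = {}, so X∖{} = {pink,blue,green,teal,gold,red}
cl∖int = {teal,gold}

int(A) = {pink,blue,green,red}
cl(A)  = {pink,blue,green,teal,gold,red}
∂A     = {teal,gold}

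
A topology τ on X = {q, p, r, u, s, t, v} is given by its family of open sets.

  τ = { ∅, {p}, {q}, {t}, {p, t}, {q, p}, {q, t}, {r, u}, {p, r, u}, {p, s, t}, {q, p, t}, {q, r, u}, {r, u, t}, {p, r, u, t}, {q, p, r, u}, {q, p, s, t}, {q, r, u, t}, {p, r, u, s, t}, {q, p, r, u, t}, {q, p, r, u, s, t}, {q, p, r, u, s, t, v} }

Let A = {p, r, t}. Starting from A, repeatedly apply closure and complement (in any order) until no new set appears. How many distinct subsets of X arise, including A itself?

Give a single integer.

12

complement {q, u, s, v}; its interior {q}; cl(A) = X∖{q} = {p, r, u, s, t, v}
With k = closure, c = complement:
  1. A     = {p, r, t}
  2. kA    = {p, r, u, s, t, v}
  3. cA    = {q, u, s, v}
  4. ckA   = {q}
  5. kcA   = {q, r, u, s, v}
  6. kckA  = {q, v}
  7. ckcA  = {p, t}
  8. ckckA = {p, r, u, s, t}
  9. kckcA = {p, s, t, v}
  10. ckckcA = {q, r, u}
  11. kckckcA = {q, r, u, v}
  12. ckckckcA = {p, s, t}
k, c of each give nothing new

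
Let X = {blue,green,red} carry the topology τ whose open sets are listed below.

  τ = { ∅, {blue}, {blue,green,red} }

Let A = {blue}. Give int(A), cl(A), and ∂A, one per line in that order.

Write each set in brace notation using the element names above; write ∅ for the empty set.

interior: largest open inside A is {blue} (from ∅, {blue})
cl via duality: int({green,red}) = ∅, so X∖∅ = {blue,green,red}
cl∖int = {green,red}

int(A) = {blue}
cl(A)  = {blue,green,red}
∂A     = {green,red}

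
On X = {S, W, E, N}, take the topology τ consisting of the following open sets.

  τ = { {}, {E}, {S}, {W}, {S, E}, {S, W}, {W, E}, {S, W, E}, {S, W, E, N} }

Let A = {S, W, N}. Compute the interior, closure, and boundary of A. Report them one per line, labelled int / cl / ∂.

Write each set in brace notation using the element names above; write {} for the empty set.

int(A) = {S, W}
cl(A)  = {S, W, N}
∂A     = {N}

interior: largest open inside A is {S, W} (from {}, {S}, {W}, {S, W})
cl via duality: int({E}) = {E}, so X∖{E} = {S, W, N}
cl∖int = {N}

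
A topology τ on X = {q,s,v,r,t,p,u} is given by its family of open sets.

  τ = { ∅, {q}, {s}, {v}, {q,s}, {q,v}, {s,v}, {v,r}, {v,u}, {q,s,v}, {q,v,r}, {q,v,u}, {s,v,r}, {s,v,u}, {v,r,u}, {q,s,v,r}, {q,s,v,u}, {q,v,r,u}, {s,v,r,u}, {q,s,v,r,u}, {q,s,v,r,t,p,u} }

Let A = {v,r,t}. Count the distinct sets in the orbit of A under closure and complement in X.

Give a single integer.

8

X∖A={q,s,p,u}, int(X∖A)={q,s}, hence cl(A)={v,r,t,p,u}
Orbit (k=closure, c=complement):
  1. A     = {v,r,t}
  2. kA    = {v,r,t,p,u}
  3. cA    = {q,s,p,u}
  4. ckA   = {q,s}
  5. kcA   = {q,s,t,p,u}
  6. kckA  = {q,s,t,p}
  7. ckcA  = {v,r}
  8. ckckA = {v,r,u}
(closed under both — stop)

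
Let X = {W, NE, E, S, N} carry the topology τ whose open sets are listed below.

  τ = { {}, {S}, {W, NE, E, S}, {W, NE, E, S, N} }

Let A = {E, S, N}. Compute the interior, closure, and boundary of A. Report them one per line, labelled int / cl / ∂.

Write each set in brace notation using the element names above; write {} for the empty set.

opens ⊆ A: {}, {S}; union → int = {S}
complement {W, NE}; its interior {}; cl(A) = X∖{} = {W, NE, E, S, N}
boundary = {W, NE, E, S, N} ∖ {S} = {W, NE, E, N}

int(A) = {S}
cl(A)  = {W, NE, E, S, N}
∂A     = {W, NE, E, N}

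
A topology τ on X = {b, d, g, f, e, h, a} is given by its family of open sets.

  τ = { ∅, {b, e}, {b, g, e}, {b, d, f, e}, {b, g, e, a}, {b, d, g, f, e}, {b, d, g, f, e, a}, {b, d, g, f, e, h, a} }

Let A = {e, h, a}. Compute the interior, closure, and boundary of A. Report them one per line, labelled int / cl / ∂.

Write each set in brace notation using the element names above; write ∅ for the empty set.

U open, U⊆A: ∅. int(A) = ⋃ = ∅
X∖A={b, d, g, f}, int(X∖A)=∅, hence cl(A)={b, d, g, f, e, h, a}
∂A: remove int from cl → {b, d, g, f, e, h, a}

int(A) = ∅
cl(A)  = {b, d, g, f, e, h, a}
∂A     = {b, d, g, f, e, h, a}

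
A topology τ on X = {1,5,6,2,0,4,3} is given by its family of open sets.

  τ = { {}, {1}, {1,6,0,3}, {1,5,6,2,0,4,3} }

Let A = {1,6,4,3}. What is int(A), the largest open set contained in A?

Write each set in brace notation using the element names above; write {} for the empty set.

{1}

open subsets of A: {}, {1}; so int(A) = {1}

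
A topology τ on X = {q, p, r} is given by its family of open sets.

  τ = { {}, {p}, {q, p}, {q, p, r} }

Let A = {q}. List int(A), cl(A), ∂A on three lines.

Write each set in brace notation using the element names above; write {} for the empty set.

int(A) = {}
cl(A)  = {q, r}
∂A     = {q, r}

U open, U⊆A: {}. int(A) = ⋃ = {}
X∖A={p, r}, int(X∖A)={p}, hence cl(A)={q, r}
∂A: remove int from cl → {q, r}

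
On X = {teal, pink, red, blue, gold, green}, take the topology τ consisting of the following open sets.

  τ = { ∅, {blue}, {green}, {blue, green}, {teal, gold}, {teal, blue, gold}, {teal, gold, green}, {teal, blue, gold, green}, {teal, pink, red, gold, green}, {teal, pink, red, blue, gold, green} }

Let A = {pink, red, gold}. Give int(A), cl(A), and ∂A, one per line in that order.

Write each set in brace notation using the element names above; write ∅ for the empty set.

int(A) = ∅
cl(A)  = {teal, pink, red, gold}
∂A     = {teal, pink, red, gold}

opens ⊆ A: ∅; union → int = ∅
complement {teal, blue, green}; its interior {blue, green}; cl(A) = X∖{blue, green} = {teal, pink, red, gold}
boundary = {teal, pink, red, gold} ∖ ∅ = {teal, pink, red, gold}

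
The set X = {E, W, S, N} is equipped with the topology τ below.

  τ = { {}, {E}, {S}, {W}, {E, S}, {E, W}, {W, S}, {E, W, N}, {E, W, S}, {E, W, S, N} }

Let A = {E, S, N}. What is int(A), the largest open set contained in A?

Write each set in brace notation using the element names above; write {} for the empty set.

{E, S}

open subsets of A: {}, {S}, {E}, {E, S}; so int(A) = {E, S}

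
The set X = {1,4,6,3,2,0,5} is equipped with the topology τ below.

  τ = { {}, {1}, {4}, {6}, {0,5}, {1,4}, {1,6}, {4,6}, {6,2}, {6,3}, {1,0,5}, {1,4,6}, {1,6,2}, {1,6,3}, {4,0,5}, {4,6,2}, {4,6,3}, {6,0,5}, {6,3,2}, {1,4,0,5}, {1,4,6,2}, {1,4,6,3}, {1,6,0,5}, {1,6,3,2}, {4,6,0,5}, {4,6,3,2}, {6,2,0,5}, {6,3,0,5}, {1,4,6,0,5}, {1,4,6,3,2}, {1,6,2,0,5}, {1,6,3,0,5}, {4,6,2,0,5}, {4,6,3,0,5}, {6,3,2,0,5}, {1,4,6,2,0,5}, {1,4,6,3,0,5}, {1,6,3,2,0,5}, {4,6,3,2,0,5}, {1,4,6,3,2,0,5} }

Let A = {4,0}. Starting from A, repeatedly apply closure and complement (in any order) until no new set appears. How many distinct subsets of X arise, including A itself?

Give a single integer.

6

cl via duality: int({1,6,3,2,5}) = {1,6,3,2}, so X∖{1,6,3,2} = {4,0,5}
Write k for closure, c for complement:
  1. A     = {4,0}
  2. kA    = {4,0,5}
  3. cA    = {1,6,3,2,5}
  4. ckA   = {1,6,3,2}
  5. kcA   = {1,6,3,2,0,5}
  6. ckcA  = {4}
applying k or c yields no new set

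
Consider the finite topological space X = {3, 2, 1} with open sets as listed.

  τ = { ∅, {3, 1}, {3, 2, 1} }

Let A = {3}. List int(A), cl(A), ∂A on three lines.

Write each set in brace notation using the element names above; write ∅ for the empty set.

int(A) = ∅
cl(A)  = {3, 2, 1}
∂A     = {3, 2, 1}

opens ⊆ A: ∅; union → int = ∅
complement {2, 1}; its interior ∅; cl(A) = X∖∅ = {3, 2, 1}
boundary = {3, 2, 1} ∖ ∅ = {3, 2, 1}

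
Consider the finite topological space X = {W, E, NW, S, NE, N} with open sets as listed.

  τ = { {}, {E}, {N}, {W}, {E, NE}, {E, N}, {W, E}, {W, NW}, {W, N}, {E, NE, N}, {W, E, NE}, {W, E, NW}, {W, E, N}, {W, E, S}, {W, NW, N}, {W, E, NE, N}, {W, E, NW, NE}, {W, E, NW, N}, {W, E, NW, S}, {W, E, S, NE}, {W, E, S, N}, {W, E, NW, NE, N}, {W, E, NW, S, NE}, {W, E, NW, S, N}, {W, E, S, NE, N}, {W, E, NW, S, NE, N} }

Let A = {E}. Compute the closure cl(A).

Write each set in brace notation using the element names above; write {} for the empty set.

{E, S, NE}

X∖A={W, NW, S, NE, N}, int(X∖A)={W, NW, N}, hence cl(A)={E, S, NE}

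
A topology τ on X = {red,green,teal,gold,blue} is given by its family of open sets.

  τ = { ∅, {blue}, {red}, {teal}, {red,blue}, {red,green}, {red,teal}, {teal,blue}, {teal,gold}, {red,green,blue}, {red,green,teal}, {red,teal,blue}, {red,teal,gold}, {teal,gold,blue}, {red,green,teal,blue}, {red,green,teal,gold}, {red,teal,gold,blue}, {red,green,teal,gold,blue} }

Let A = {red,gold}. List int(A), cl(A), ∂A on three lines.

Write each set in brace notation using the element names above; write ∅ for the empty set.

int(A) = {red}
cl(A)  = {red,green,gold}
∂A     = {green,gold}

open subsets of A: ∅, {red}; so int(A) = {red}
closure: X∖int(X∖A) = X∖{teal,blue} = {red,green,gold}
∂A = {red,green,gold} minus {red} = {green,gold}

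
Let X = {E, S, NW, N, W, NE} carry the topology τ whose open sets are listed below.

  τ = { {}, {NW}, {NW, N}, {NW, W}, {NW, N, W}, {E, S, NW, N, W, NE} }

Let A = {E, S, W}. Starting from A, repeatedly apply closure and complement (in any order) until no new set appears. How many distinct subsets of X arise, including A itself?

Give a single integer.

6

complement {NW, N, NE}; its interior {NW, N}; cl(A) = X∖{NW, N} = {E, S, W, NE}
With k = closure, c = complement:
  1. A     = {E, S, W}
  2. kA    = {E, S, W, NE}
  3. cA    = {NW, N, NE}
  4. ckA   = {NW, N}
  5. kcA   = {E, S, NW, N, W, NE}
  6. ckcA  = {}
k, c of each give nothing new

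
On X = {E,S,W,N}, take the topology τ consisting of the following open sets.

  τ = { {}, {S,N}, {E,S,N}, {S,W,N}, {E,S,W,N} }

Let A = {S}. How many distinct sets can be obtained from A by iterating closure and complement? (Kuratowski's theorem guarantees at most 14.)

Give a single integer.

4

complement {E,W,N}; its interior {}; cl(A) = X∖{} = {E,S,W,N}
With k = closure, c = complement:
  1. A     = {S}
  2. kA    = {E,S,W,N}
  3. cA    = {E,W,N}
  4. ckA   = {}
k, c of each give nothing new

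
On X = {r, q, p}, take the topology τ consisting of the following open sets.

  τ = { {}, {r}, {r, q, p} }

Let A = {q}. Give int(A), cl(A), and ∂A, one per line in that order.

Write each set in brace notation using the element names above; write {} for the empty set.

int(A) = {}
cl(A)  = {q, p}
∂A     = {q, p}

U open, U⊆A: {}. int(A) = ⋃ = {}
X∖A={r, p}, int(X∖A)={r}, hence cl(A)={q, p}
∂A: remove int from cl → {q, p}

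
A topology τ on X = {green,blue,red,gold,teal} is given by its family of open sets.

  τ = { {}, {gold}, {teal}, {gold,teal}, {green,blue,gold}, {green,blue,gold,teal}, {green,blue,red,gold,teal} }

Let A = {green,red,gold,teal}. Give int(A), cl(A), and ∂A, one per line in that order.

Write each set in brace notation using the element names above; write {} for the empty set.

int(A) = {gold,teal}
cl(A)  = {green,blue,red,gold,teal}
∂A     = {green,blue,red}

open subsets of A: {}, {gold}, {teal}, {gold,teal}; so int(A) = {gold,teal}
closure: X∖int(X∖A) = X∖{} = {green,blue,red,gold,teal}
∂A = {green,blue,red,gold,teal} minus {gold,teal} = {green,blue,red}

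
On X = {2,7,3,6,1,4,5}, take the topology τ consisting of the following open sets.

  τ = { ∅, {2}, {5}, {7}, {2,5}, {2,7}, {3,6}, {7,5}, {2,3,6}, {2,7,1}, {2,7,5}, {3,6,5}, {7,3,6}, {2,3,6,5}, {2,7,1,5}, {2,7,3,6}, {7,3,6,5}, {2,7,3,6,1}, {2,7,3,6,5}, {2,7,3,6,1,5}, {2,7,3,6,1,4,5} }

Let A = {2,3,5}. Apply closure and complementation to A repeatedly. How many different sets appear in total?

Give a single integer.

closure: X∖int(X∖A) = X∖{7} = {2,3,6,1,4,5}
Let k=closure and c=complement:
  1. A     = {2,3,5}
  2. kA    = {2,3,6,1,4,5}
  3. cA    = {7,6,1,4}
  4. ckA   = {7}
  5. kcA   = {7,3,6,1,4}
  6. kckA  = {7,1,4}
  7. ckcA  = {2,5}
  8. ckckA = {2,3,6,5}
  9. kckcA = {2,1,4,5}
  10. ckckcA = {7,3,6}
— saturated at 10

10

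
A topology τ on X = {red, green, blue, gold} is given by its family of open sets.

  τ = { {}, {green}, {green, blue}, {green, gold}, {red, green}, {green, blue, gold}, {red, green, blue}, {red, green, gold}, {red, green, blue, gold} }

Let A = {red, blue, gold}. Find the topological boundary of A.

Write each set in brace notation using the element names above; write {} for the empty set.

{red, blue, gold}

opens ⊆ A: {}; union → int = {}
complement {green}; its interior {green}; cl(A) = X∖{green} = {red, blue, gold}
boundary = {red, blue, gold} ∖ {} = {red, blue, gold}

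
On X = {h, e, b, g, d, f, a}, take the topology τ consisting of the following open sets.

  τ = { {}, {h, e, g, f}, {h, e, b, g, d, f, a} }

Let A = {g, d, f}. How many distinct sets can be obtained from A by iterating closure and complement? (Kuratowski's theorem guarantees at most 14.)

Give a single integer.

closure: X∖int(X∖A) = X∖{} = {h, e, b, g, d, f, a}
Let k=closure and c=complement:
  1. A     = {g, d, f}
  2. kA    = {h, e, b, g, d, f, a}
  3. cA    = {h, e, b, a}
  4. ckA   = {}
— saturated at 4

4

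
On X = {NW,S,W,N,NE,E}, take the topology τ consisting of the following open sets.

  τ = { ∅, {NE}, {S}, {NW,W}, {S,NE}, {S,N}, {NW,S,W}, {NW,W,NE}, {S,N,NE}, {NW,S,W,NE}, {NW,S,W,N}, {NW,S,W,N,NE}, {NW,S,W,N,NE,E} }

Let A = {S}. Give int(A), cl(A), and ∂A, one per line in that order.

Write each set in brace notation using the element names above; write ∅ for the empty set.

int(A) = {S}
cl(A)  = {S,N,E}
∂A     = {N,E}

interior: largest open inside A is {S} (from ∅, {S})
cl via duality: int({NW,W,N,NE,E}) = {NW,W,NE}, so X∖{NW,W,NE} = {S,N,E}
cl∖int = {N,E}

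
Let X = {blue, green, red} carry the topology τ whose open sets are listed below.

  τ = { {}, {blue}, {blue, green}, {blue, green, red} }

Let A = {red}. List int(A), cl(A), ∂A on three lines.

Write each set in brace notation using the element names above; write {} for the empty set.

int(A) = {}
cl(A)  = {red}
∂A     = {red}

open subsets of A: {}; so int(A) = {}
closure: X∖int(X∖A) = X∖{blue, green} = {red}
∂A = {red} minus {} = {red}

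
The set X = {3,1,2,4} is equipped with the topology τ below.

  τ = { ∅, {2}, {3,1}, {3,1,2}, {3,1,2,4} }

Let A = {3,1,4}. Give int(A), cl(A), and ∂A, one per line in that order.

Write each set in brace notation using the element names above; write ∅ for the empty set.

U open, U⊆A: ∅, {3,1}. int(A) = ⋃ = {3,1}
X∖A={2}, int(X∖A)={2}, hence cl(A)={3,1,4}
∂A: remove int from cl → {4}

int(A) = {3,1}
cl(A)  = {3,1,4}
∂A     = {4}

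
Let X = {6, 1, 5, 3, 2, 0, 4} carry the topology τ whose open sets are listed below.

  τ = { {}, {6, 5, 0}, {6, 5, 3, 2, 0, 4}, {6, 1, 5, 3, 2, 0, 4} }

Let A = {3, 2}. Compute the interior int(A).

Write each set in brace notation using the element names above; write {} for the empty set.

{}

opens ⊆ A: {}; union → int = {}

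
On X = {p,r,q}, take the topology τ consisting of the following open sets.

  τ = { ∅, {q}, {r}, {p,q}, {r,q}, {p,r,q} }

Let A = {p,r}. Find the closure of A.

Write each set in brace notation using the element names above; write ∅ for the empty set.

{p,r}

complement {q}; its interior {q}; cl(A) = X∖{q} = {p,r}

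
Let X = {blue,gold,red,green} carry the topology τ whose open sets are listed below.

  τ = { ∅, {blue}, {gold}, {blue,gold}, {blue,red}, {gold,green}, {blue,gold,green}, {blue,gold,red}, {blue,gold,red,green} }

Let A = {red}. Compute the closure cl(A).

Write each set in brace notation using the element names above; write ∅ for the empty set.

complement {blue,gold,green}; its interior {blue,gold,green}; cl(A) = X∖{blue,gold,green} = {red}

{red}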